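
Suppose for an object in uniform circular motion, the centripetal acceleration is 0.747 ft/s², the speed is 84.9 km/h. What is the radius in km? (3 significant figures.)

2.44 km

Rearranging: r = v²/a.
a = 0.747 ft/s² = 0.2277 m/s²; v = 84.9 km/h = 23.58 m/s.
r = 2443 m
2443 m × (1 km / 1000 m) = 2.443 km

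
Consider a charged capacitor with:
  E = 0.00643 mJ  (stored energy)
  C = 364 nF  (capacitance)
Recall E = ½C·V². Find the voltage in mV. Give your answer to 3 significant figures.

5940 mV

Solving E = ½C·V² for V: V = √(2E/C).
E = 0.00643 mJ = 6.430×10^-6 J; C = 364 nF = 3.640×10^-7 F.
V = 5.944 V
5.944 V × (1 mV / 0.001000 V) = 5944 mV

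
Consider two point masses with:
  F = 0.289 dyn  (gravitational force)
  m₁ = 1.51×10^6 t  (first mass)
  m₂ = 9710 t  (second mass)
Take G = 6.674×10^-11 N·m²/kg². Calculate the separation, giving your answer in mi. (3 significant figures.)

Rearranging F = G·m₁·m₂/r² for r: r = √(G·m₁m₂/F).
F = 0.289 dyn = 2.890×10^-6 N; m₁ = 1.51×10^6 t = 1.510×10^9 kg; m₂ = 9710 t = 9.710×10^6 kg; G = 6.674×10^-11 N·m²/kg².
r = 5.819×10^5 m
5.819×10^5 m × (1 mi / 1609 m) = 361.6 mi

362 mi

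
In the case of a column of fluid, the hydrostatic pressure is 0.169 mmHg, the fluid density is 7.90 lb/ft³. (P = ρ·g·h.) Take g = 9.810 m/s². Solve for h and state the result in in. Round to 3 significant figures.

Rearranging P = ρ·g·h for h: h = P/(ρ·g).
P = 0.169 mmHg = 22.53 Pa; ρ = 7.90 lb/ft³ = 126.5 kg/m³; g = 9.810 m/s².
h = 0.01815 m
0.01815 m × (1 in / 0.02540 m) = 0.7146 in

0.715 in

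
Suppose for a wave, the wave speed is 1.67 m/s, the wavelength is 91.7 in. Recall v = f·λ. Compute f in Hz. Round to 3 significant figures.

0.717 Hz

Solving v = f·λ for f: f = v/λ.
v = 1.67 m/s; λ = 91.7 in = 2.329 m.
f = 0.7170 Hz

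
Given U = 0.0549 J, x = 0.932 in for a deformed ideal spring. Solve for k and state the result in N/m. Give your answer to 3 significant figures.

196 N/m

Rearranging: k = 2U/x².
U = 0.0549 J; x = 0.932 in = 0.02367 m.
k = 195.9 N/m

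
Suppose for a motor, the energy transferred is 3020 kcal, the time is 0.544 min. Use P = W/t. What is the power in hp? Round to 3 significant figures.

519 hp

Directly: P = W/t.
W = 3020 kcal = 1.264×10^7 J; t = 0.544 min = 32.64 s.
P = 3.871×10^5 W
3.871×10^5 W × (1 hp / 745.7 W) = 519.1 hp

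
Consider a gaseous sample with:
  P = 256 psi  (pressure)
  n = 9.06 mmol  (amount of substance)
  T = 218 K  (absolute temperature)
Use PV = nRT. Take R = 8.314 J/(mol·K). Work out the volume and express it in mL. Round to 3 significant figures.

From the ideal-gas law: V = nRT/P.
P = 256 psi = 1.765×10^6 Pa; n = 9.06 mmol = 0.009060 mol; T = 218 K; R = 8.314 J/(mol·K).
V = 9.303×10^-6 m³
9.303×10^-6 m³ × (1 mL / 1.000×10^-6 m³) = 9.303 mL

9.30 mL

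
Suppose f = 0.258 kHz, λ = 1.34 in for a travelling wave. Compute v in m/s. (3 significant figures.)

8.78 m/s

v is given directly by: v = fλ.
f = 0.258 kHz = 258.0 Hz; λ = 1.34 in = 0.03404 m.
v = 8.781 m/s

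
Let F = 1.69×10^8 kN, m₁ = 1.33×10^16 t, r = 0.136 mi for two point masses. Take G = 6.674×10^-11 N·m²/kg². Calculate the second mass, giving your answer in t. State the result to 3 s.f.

9120 t

Rearranging: m₂ = F·r²/(G·m₁).
F = 1.69×10^8 kN = 1.690×10^11 N; m₁ = 1.33×10^16 t = 1.330×10^19 kg; r = 0.136 mi = 218.9 m; G = 6.674×10^-11 N·m²/kg².
m₂ = 9.121×10^6 kg
9.121×10^6 kg × (1 t / 1000 kg) = 9121 t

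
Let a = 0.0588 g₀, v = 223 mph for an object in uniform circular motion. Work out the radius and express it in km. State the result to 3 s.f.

17.2 km

Rearranging a = v²/r for r: r = v²/a.
a = 0.0588 g₀ = 0.5766 m/s²; v = 223 mph = 99.69 m/s.
r = 17235 m
17235 m × (1 km / 1000 m) = 17.23 km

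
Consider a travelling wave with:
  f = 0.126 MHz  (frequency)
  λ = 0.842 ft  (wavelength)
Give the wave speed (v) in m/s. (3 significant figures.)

32300 m/s

v is given directly by: v = fλ.
f = 0.126 MHz = 1.260×10^5 Hz; λ = 0.842 ft = 0.2566 m.
v = 32337 m/s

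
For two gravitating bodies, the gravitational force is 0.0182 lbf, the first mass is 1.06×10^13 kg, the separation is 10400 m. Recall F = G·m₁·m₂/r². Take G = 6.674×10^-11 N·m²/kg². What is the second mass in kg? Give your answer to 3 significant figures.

12400 kg

Solving F = G·m₁·m₂/r² for m₂: m₂ = F·r²/(G·m₁).
F = 0.0182 lbf = 0.08096 N; m₁ = 1.06×10^13 kg; r = 10400 m; G = 6.674×10^-11 N·m²/kg².
m₂ = 12377 kg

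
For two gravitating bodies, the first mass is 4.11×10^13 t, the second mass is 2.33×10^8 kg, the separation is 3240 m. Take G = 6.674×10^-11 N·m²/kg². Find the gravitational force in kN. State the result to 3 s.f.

60900 kN

Directly: F = Gm₁m₂/r².
m₁ = 4.11×10^13 t = 4.110×10^16 kg; m₂ = 2.33×10^8 kg; r = 3240 m; G = 6.674×10^-11 N·m²/kg².
F = 6.088×10^7 N
6.088×10^7 N × (1 kN / 1000 N) = 60883 kN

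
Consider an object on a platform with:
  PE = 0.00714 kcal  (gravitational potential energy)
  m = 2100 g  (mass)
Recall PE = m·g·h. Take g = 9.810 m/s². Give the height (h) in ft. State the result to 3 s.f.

Solving PE = m·g·h for h: h = PE/(m·g).
PE = 0.00714 kcal = 29.87 J; m = 2100 g = 2.100 kg; g = 9.810 m/s².
h = 1.450 m
1.450 m × (1 ft / 0.3048 m) = 4.758 ft

4.76 ft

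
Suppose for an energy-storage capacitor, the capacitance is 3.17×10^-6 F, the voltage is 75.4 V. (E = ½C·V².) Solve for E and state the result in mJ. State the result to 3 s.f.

9.01 mJ

E is given directly by: E = ½CV².
C = 3.17×10^-6 F; V = 75.4 V.
E = 0.009011 J
0.009011 J × (1 mJ / 0.001000 J) = 9.011 mJ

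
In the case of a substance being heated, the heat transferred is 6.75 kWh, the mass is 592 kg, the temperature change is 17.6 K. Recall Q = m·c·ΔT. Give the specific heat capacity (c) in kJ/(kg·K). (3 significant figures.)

2.33 kJ/(kg·K)

Rearranging Q = m·c·ΔT for c: c = Q/(m·ΔT).
Q = 6.75 kWh = 2.430×10^7 J; m = 592 kg; ΔT = 17.6 K.
c = 2332 J/(kg·K)
2332 J/(kg·K) × (1 kJ/(kg·K) / 1000 J/(kg·K)) = 2.332 kJ/(kg·K)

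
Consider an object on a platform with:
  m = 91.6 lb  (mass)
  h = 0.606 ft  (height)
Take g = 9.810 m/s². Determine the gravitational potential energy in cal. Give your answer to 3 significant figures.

18.0 cal

Directly: PE = mgh.
m = 91.6 lb = 41.55 kg; h = 0.606 ft = 0.1847 m; g = 9.810 m/s².
PE = 75.29 J  (the unit combination reduces to kg·m²/s² = J)
75.29 J × (1 cal / 4.184 J) = 17.99 cal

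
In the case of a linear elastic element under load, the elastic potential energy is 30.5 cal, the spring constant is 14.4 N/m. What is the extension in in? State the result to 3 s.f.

Rearranging U = ½k·x² for x: x = √(2U/k).
U = 30.5 cal = 127.6 J; k = 14.4 N/m.
x = 4.210 m
4.210 m × (1 in / 0.02540 m) = 165.7 in

166 in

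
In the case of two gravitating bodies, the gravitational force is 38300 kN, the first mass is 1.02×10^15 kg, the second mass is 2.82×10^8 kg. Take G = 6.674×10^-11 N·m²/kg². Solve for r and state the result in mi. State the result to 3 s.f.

From Newton's law of gravitation: r = √(G·m₁m₂/F).
F = 38300 kN = 3.830×10^7 N; m₁ = 1.02×10^15 kg; m₂ = 2.82×10^8 kg; G = 6.674×10^-11 N·m²/kg².
r = 708.0 m
708.0 m × (1 mi / 1609 m) = 0.4399 mi

0.440 mi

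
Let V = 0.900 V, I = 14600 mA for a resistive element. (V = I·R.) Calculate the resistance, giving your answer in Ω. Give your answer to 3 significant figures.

Solving V = I·R for R: R = V/I.
V = 0.900 V; I = 14600 mA = 14.60 A.
R = 0.06164 Ω

0.0616 Ω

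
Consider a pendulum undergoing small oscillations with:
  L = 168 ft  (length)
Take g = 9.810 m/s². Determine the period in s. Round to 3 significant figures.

14.4 s

Directly: T = 2π√(L/g).
L = 168 ft = 51.21 m; g = 9.810 m/s².
T = 14.36 s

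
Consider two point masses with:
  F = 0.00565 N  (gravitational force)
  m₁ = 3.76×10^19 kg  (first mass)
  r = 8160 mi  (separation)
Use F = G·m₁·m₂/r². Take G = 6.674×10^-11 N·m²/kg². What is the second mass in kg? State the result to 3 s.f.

From Newton's law of gravitation: m₂ = F·r²/(G·m₁).
F = 0.00565 N; m₁ = 3.76×10^19 kg; r = 8160 mi = 1.313×10^7 m; G = 6.674×10^-11 N·m²/kg².
m₂ = 388.3 kg

388 kg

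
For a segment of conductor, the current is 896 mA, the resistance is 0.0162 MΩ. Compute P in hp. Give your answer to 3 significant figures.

Directly: P = I²R.
I = 896 mA = 0.8960 A; R = 0.0162 MΩ = 16200 Ω.
P = 13006 W
13006 W × (1 hp / 745.7 W) = 17.44 hp

17.4 hp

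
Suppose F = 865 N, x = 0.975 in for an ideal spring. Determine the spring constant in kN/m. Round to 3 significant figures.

Solving F = k·x for k: k = F/x.
F = 865 N; x = 0.975 in = 0.02476 m.
k = 34928 N/m
34928 N/m × (1 kN/m / 1000 N/m) = 34.93 kN/m

34.9 kN/m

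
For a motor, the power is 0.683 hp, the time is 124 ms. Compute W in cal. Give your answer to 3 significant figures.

15.1 cal

Solving P = W/t for W: W = P·t.
P = 0.683 hp = 509.3 W; t = 124 ms = 0.1240 s.
W = 63.15 J
63.15 J × (1 cal / 4.184 J) = 15.09 cal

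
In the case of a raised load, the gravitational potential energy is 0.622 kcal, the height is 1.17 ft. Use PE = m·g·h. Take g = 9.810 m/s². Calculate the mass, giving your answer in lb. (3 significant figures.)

1640 lb

Rearranging PE = m·g·h for m: m = PE/(g·h).
PE = 0.622 kcal = 2602 J; h = 1.17 ft = 0.3566 m; g = 9.810 m/s².
m = 743.9 kg
743.9 kg × (1 lb / 0.4536 kg) = 1640 lb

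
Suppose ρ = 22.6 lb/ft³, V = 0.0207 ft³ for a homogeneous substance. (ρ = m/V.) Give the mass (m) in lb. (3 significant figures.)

0.468 lb

Solving ρ = m/V for m: m = ρV.
ρ = 22.6 lb/ft³ = 362.0 kg/m³; V = 0.0207 ft³ = 5.862×10^-4 m³.
m = 0.2122 kg
0.2122 kg × (1 lb / 0.4536 kg) = 0.4678 lb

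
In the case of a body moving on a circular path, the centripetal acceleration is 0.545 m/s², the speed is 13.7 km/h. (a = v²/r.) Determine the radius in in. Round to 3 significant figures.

1050 in

Rearranging: r = v²/a.
a = 0.545 m/s²; v = 13.7 km/h = 3.806 m/s.
r = 26.57 m
26.57 m × (1 in / 0.02540 m) = 1046 in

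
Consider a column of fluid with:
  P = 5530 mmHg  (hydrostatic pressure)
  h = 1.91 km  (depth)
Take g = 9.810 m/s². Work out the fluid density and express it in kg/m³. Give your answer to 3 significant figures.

Rearranging: ρ = P/(g·h).
P = 5530 mmHg = 7.373×10^5 Pa; h = 1.91 km = 1910 m; g = 9.810 m/s².
ρ = 39.35 kg/m³

39.3 kg/m³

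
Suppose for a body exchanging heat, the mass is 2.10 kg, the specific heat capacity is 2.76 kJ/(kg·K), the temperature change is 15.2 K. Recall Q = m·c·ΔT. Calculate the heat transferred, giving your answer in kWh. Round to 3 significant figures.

Q is given directly by: Q = mcΔT.
m = 2.10 kg; c = 2.76 kJ/(kg·K) = 2760 J/(kg·K); ΔT = 15.2 K.
Q = 88099 J  (the unit combination reduces to kg·m²/s² = J)
88099 J × (1 kWh / 3.600×10^6 J) = 0.02447 kWh

0.0245 kWh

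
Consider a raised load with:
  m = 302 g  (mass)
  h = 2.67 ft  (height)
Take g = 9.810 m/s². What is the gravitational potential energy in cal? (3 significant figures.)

PE is given directly by: PE = mgh.
m = 302 g = 0.3020 kg; h = 2.67 ft = 0.8138 m; g = 9.810 m/s².
PE = 2.411 J
2.411 J × (1 cal / 4.184 J) = 0.5762 cal

0.576 cal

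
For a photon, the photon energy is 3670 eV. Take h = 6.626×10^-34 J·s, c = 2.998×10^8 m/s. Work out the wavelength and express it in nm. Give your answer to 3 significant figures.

Rearranging E = h·c/λ for λ: λ = hc/E.
E = 3670 eV = 5.880×10^-16 J; h = 6.626×10^-34 J·s; c = 2.998×10^8 m/s.
λ = 3.378×10^-10 m
3.378×10^-10 m × (1 nm / 1.000×10^-9 m) = 0.3378 nm

0.338 nm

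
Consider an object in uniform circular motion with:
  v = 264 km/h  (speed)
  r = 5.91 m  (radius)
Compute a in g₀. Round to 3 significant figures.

92.8 g₀

Directly: a = v²/r.
v = 264 km/h = 73.33 m/s; r = 5.91 m.
a = 909.9 m/s²
909.9 m/s² × (1 g₀ / 9.807 m/s²) = 92.79 g₀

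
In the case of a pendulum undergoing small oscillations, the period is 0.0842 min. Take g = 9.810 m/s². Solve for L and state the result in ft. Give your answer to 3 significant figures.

Rearranging: L = g·(T/2π)².
T = 0.0842 min = 5.052 s; g = 9.810 m/s².
L = 6.342 m
6.342 m × (1 ft / 0.3048 m) = 20.81 ft

20.8 ft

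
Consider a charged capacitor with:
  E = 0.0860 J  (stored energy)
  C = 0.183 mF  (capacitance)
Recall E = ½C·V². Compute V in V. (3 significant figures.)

30.7 V

Rearranging: V = √(2E/C).
E = 0.0860 J; C = 0.183 mF = 1.830×10^-4 F.
V = 30.66 V  (the unit combination reduces to kg·m²/(A·s³) = V)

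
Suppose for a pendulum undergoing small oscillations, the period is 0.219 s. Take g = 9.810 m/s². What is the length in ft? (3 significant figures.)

Rearranging: L = g·(T/2π)².
T = 0.219 s; g = 9.810 m/s².
L = 0.01192 m
0.01192 m × (1 ft / 0.3048 m) = 0.03910 ft

0.0391 ft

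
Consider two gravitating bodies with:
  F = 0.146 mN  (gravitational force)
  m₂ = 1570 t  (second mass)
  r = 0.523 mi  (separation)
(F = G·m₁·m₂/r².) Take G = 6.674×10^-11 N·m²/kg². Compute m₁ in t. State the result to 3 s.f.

From Newton's law of gravitation: m₁ = F·r²/(G·m₂).
F = 0.146 mN = 1.460×10^-4 N; m₂ = 1570 t = 1.570×10^6 kg; r = 0.523 mi = 841.7 m; G = 6.674×10^-11 N·m²/kg².
m₁ = 9.871×10^5 kg
9.871×10^5 kg × (1 t / 1000 kg) = 987.1 t

987 t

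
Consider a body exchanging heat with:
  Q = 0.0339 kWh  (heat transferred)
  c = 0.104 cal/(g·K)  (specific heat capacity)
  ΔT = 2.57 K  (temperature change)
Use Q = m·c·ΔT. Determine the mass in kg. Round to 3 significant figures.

Solving Q = m·c·ΔT for m: m = Q/(c·ΔT).
Q = 0.0339 kWh = 1.220×10^5 J; c = 0.104 cal/(g·K) = 435.1 J/(kg·K); ΔT = 2.57 K.
m = 109.1 kg

109 kg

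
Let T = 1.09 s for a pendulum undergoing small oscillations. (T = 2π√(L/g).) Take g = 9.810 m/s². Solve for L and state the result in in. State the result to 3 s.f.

11.6 in

Rearranging: L = g·(T/2π)².
T = 1.09 s; g = 9.810 m/s².
L = 0.2952 m
0.2952 m × (1 in / 0.02540 m) = 11.62 in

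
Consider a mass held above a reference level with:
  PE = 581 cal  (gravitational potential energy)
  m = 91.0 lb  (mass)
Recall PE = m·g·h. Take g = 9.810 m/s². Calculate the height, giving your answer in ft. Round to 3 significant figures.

Solving PE = m·g·h for h: h = PE/(m·g).
PE = 581 cal = 2431 J; m = 91.0 lb = 41.28 kg; g = 9.810 m/s².
h = 6.003 m
6.003 m × (1 ft / 0.3048 m) = 19.70 ft

19.7 ft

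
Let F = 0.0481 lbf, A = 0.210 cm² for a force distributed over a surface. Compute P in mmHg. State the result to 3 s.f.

Directly: P = F/A.
F = 0.0481 lbf = 0.2140 N; A = 0.210 cm² = 2.100×10^-5 m².
P = 10189 Pa
10189 Pa × (1 mmHg / 133.3 Pa) = 76.42 mmHg

76.4 mmHg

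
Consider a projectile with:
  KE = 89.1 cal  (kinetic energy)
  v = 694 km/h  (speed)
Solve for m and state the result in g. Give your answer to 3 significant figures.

Rearranging KE = ½mv² for m: m = 2·KE/v².
KE = 89.1 cal = 372.8 J; v = 694 km/h = 192.8 m/s.
m = 0.02006 kg
0.02006 kg × (1 g / 0.001000 kg) = 20.06 g

20.1 g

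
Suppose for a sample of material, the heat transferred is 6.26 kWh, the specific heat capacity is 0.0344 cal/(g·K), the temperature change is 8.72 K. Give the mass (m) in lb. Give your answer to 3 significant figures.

Rearranging Q = m·c·ΔT for m: m = Q/(c·ΔT).
Q = 6.26 kWh = 2.254×10^7 J; c = 0.0344 cal/(g·K) = 143.9 J/(kg·K); ΔT = 8.72 K.
m = 17956 kg
17956 kg × (1 lb / 0.4536 kg) = 39586 lb

39600 lb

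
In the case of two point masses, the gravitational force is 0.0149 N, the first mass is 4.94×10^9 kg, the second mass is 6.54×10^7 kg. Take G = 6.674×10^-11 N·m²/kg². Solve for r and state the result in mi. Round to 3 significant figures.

Solving F = G·m₁·m₂/r² for r: r = √(G·m₁m₂/F).
F = 0.0149 N; m₁ = 4.94×10^9 kg; m₂ = 6.54×10^7 kg; G = 6.674×10^-11 N·m²/kg².
r = 38041 m
38041 m × (1 mi / 1609 m) = 23.64 mi

23.6 mi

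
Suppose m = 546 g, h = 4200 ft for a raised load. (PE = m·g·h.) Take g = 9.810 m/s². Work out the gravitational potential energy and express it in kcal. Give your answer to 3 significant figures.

PE is given directly by: PE = mgh.
m = 546 g = 0.5460 kg; h = 4200 ft = 1280 m; g = 9.810 m/s².
PE = 6857 J
6857 J × (1 kcal / 4184 J) = 1.639 kcal

1.64 kcal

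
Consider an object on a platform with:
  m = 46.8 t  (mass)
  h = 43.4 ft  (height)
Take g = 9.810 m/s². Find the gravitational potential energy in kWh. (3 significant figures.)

Directly: PE = mgh.
m = 46.8 t = 46800 kg; h = 43.4 ft = 13.23 m; g = 9.810 m/s².
PE = 6.073×10^6 J
6.073×10^6 J × (1 kWh / 3.600×10^6 J) = 1.687 kWh

1.69 kWh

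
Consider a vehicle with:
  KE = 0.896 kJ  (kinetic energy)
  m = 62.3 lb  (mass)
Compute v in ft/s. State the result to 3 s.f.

Rearranging KE = ½mv² for v: v = √(2·KE/m).
KE = 0.896 kJ = 896.0 J; m = 62.3 lb = 28.26 kg.
v = 7.963 m/s
7.963 m/s × (1 ft/s / 0.3048 m/s) = 26.13 ft/s

26.1 ft/s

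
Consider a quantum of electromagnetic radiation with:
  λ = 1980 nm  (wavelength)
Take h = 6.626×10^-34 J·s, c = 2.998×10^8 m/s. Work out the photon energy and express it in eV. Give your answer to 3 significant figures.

0.626 eV

E is given directly by: E = hc/λ.
λ = 1980 nm = 1.980×10^-6 m; h = 6.626×10^-34 J·s; c = 2.998×10^8 m/s.
E = 1.003×10^-19 J
1.003×10^-19 J × (1 eV / 1.602×10^-19 J) = 0.6262 eV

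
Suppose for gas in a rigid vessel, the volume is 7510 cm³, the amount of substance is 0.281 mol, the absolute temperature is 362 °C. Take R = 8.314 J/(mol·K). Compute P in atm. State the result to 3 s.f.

From the ideal-gas law: P = nRT/V.
V = 7510 cm³ = 0.007510 m³; n = 0.281 mol; T = 362 °C = 635.1 K; R = 8.314 J/(mol·K).
P = 1.976×10^5 Pa
1.976×10^5 Pa × (1 atm / 1.013×10^5 Pa) = 1.950 atm

1.95 atm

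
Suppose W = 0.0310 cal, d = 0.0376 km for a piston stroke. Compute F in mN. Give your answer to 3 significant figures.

3.45 mN

Solving W = F·d for F: F = W/d.
W = 0.0310 cal = 0.1297 J; d = 0.0376 km = 37.60 m.
F = 0.003450 N
0.003450 N × (1 mN / 0.001000 N) = 3.450 mN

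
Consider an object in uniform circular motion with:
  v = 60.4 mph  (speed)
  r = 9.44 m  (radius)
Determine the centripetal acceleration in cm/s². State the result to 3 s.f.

Directly: a = v²/r.
v = 60.4 mph = 27.00 m/s; r = 9.44 m.
a = 77.23 m/s²
77.23 m/s² × (1 cm/s² / 0.01000 m/s²) = 7723 cm/s²

7720 cm/s²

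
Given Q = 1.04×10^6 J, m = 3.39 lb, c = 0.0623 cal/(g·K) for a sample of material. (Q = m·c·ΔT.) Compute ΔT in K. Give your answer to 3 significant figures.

2590 K

Rearranging Q = m·c·ΔT for ΔT: ΔT = Q/(m·c).
Q = 1.04×10^6 J; m = 3.39 lb = 1.538 kg; c = 0.0623 cal/(g·K) = 260.7 J/(kg·K).
ΔT = 2595 K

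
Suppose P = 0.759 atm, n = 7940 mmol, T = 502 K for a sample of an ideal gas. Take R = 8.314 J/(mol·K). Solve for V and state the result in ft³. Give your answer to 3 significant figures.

From the ideal-gas law: V = nRT/P.
P = 0.759 atm = 76906 Pa; n = 7940 mmol = 7.940 mol; T = 502 K; R = 8.314 J/(mol·K).
V = 0.4309 m³
0.4309 m³ × (1 ft³ / 0.02832 m³) = 15.22 ft³

15.2 ft³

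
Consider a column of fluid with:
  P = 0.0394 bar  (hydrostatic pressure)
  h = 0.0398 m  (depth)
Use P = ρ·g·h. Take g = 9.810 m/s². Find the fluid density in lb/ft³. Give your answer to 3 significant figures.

630 lb/ft³

Solving P = ρ·g·h for ρ: ρ = P/(g·h).
P = 0.0394 bar = 3940 Pa; h = 0.0398 m; g = 9.810 m/s².
ρ = 10091 kg/m³
10091 kg/m³ × (1 lb/ft³ / 16.02 kg/m³) = 630.0 lb/ft³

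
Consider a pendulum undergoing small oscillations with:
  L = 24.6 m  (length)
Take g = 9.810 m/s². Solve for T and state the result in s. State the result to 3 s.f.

T is given directly by: T = 2π√(L/g).
L = 24.6 m; g = 9.810 m/s².
T = 9.950 s

9.95 s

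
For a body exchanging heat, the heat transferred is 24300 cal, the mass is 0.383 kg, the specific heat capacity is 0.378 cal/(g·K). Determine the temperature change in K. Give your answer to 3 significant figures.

168 K

Solving Q = m·c·ΔT for ΔT: ΔT = Q/(m·c).
Q = 24300 cal = 1.017×10^5 J; m = 0.383 kg; c = 0.378 cal/(g·K) = 1582 J/(kg·K).
ΔT = 167.8 K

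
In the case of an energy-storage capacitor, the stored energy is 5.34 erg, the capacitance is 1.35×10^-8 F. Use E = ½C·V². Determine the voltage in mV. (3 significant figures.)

8890 mV

Solving E = ½C·V² for V: V = √(2E/C).
E = 5.34 erg = 5.340×10^-7 J; C = 1.35×10^-8 F.
V = 8.894 V  (the unit combination reduces to kg·m²/(A·s³) = V)
8.894 V × (1 mV / 0.001000 V) = 8894 mV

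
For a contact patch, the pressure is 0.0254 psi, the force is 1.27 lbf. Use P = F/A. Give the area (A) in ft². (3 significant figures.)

Rearranging: A = F/P.
P = 0.0254 psi = 175.1 Pa; F = 1.27 lbf = 5.649 N.
A = 0.03226 m²
0.03226 m² × (1 ft² / 0.09290 m²) = 0.3472 ft²

0.347 ft²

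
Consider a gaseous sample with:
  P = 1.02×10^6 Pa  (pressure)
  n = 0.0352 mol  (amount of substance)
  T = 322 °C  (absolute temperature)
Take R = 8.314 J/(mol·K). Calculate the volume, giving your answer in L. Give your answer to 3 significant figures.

From the ideal-gas law: V = nRT/P.
P = 1.02×10^6 Pa; n = 0.0352 mol; T = 322 °C = 595.1 K; R = 8.314 J/(mol·K).
V = 1.708×10^-4 m³
1.708×10^-4 m³ × (1 L / 0.001000 m³) = 0.1708 L

0.171 L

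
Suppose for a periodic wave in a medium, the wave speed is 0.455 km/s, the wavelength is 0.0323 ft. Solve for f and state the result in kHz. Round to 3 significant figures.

46.2 kHz

Rearranging: f = v/λ.
v = 0.455 km/s = 455.0 m/s; λ = 0.0323 ft = 0.009845 m.
f = 46216 Hz
46216 Hz × (1 kHz / 1000 Hz) = 46.22 kHz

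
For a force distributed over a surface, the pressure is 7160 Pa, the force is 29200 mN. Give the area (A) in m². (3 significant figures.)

Rearranging: A = F/P.
P = 7160 Pa; F = 29200 mN = 29.20 N.
A = 0.004078 m²

0.00408 m²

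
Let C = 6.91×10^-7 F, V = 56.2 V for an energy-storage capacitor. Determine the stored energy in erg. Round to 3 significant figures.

E is given directly by: E = ½CV².
C = 6.91×10^-7 F; V = 56.2 V.
E = 0.001091 J
0.001091 J × (1 erg / 1.000×10^-7 J) = 10912 erg

10900 erg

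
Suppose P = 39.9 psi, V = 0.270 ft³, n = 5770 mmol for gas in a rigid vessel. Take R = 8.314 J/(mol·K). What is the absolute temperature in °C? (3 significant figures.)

From the ideal-gas law: T = PV/(nR).
P = 39.9 psi = 2.751×10^5 Pa; V = 0.270 ft³ = 0.007646 m³; n = 5770 mmol = 5.770 mol; R = 8.314 J/(mol·K).
T = 43.84 K
43.84 K − 273.15 = -229.3 °C

-229 °C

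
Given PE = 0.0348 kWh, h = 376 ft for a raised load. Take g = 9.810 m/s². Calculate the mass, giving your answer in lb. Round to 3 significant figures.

246 lb

Rearranging: m = PE/(g·h).
PE = 0.0348 kWh = 1.253×10^5 J; h = 376 ft = 114.6 m; g = 9.810 m/s².
m = 111.4 kg
111.4 kg × (1 lb / 0.4536 kg) = 245.7 lb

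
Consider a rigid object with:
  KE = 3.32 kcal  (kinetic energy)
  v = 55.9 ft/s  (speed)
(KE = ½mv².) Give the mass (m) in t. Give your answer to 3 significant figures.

Rearranging: m = 2·KE/v².
KE = 3.32 kcal = 13891 J; v = 55.9 ft/s = 17.04 m/s.
m = 95.70 kg
95.70 kg × (1 t / 1000 kg) = 0.09570 t

0.0957 t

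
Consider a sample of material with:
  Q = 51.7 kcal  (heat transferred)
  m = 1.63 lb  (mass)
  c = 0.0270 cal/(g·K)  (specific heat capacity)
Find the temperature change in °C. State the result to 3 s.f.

2590 °C

Rearranging Q = m·c·ΔT for ΔT: ΔT = Q/(m·c).
Q = 51.7 kcal = 2.163×10^5 J; m = 1.63 lb = 0.7394 kg; c = 0.0270 cal/(g·K) = 113.0 J/(kg·K).
ΔT = 2590 K
Since 1 °C = 1 K, 2590 °C.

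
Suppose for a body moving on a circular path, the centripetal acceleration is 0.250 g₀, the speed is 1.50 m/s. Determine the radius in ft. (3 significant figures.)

Rearranging: r = v²/a.
a = 0.250 g₀ = 2.452 m/s²; v = 1.50 m/s.
r = 0.9177 m
0.9177 m × (1 ft / 0.3048 m) = 3.011 ft

3.01 ft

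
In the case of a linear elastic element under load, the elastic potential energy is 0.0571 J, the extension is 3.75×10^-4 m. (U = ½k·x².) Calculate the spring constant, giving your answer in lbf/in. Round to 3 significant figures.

4640 lbf/in

Rearranging: k = 2U/x².
U = 0.0571 J; x = 3.75×10^-4 m.
k = 8.121×10^5 N/m
8.121×10^5 N/m × (1 lbf/in / 175.1 N/m) = 4637 lbf/in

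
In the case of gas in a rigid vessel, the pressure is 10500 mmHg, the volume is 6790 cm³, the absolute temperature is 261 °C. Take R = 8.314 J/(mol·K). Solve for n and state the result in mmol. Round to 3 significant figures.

2140 mmol

From the ideal-gas law: n = PV/(RT).
P = 10500 mmHg = 1.400×10^6 Pa; V = 6790 cm³ = 0.006790 m³; T = 261 °C = 534.1 K; R = 8.314 J/(mol·K).
n = 2.140 mol
2.140 mol × (1 mmol / 0.001000 mol) = 2140 mmol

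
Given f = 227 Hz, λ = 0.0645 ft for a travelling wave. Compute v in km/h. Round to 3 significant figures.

16.1 km/h

Directly: v = fλ.
f = 227 Hz; λ = 0.0645 ft = 0.01966 m.
v = 4.463 m/s
4.463 m/s × (1 km/h / 0.2778 m/s) = 16.07 km/h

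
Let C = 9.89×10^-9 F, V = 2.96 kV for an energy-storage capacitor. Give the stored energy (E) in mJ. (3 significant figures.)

43.3 mJ

Directly: E = ½CV².
C = 9.89×10^-9 F; V = 2.96 kV = 2960 V.
E = 0.04333 J
0.04333 J × (1 mJ / 0.001000 J) = 43.33 mJ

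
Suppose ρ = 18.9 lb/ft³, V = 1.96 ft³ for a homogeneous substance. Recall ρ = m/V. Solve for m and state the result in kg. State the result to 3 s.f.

Solving ρ = m/V for m: m = ρV.
ρ = 18.9 lb/ft³ = 302.7 kg/m³; V = 1.96 ft³ = 0.05550 m³.
m = 16.80 kg

16.8 kg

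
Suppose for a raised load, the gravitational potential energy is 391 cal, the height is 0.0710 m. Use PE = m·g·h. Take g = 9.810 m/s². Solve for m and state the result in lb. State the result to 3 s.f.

Solving PE = m·g·h for m: m = PE/(g·h).
PE = 391 cal = 1636 J; h = 0.0710 m; g = 9.810 m/s².
m = 2349 kg
2349 kg × (1 lb / 0.4536 kg) = 5178 lb

5180 lb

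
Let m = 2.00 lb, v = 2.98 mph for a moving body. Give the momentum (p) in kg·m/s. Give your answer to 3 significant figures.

1.21 kg·m/s

Directly: p = mv.
m = 2.00 lb = 0.9072 kg; v = 2.98 mph = 1.332 m/s.
p = 1.209 kg·m/s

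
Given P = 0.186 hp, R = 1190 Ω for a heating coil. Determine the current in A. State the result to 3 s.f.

Rearranging: I = √(P/R).
P = 0.186 hp = 138.7 W; R = 1190 Ω.
I = 0.3414 A

0.341 A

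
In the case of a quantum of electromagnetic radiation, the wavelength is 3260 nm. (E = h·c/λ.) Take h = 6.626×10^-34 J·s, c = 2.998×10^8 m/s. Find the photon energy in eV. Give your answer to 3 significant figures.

0.380 eV

Directly: E = hc/λ.
λ = 3260 nm = 3.260×10^-6 m; h = 6.626×10^-34 J·s; c = 2.998×10^8 m/s.
E = 6.093×10^-20 J
6.093×10^-20 J × (1 eV / 1.602×10^-19 J) = 0.3803 eV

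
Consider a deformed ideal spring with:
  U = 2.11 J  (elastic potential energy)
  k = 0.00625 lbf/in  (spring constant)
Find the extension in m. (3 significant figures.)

1.96 m

Rearranging: x = √(2U/k).
U = 2.11 J; k = 0.00625 lbf/in = 1.095 N/m.
x = 1.964 m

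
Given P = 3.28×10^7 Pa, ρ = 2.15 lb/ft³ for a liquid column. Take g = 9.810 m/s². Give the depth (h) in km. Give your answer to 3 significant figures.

97.1 km

Solving P = ρ·g·h for h: h = P/(ρ·g).
P = 3.28×10^7 Pa; ρ = 2.15 lb/ft³ = 34.44 kg/m³; g = 9.810 m/s².
h = 97084 m
97084 m × (1 km / 1000 m) = 97.08 km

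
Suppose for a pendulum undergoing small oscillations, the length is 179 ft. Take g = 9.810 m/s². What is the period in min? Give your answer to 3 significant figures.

T is given directly by: T = 2π√(L/g).
L = 179 ft = 54.56 m; g = 9.810 m/s².
T = 14.82 s
14.82 s × (1 min / 60.00 s) = 0.2470 min

0.247 min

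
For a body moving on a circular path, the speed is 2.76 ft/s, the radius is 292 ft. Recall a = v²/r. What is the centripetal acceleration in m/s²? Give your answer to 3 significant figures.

0.00795 m/s²

a is given directly by: a = v²/r.
v = 2.76 ft/s = 0.8412 m/s; r = 292 ft = 89.00 m.
a = 0.007952 m/s²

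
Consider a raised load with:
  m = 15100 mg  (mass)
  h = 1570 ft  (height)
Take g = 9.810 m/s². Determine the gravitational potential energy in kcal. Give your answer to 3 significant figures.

0.0169 kcal

Directly: PE = mgh.
m = 15100 mg = 0.01510 kg; h = 1570 ft = 478.5 m; g = 9.810 m/s².
PE = 70.89 J
70.89 J × (1 kcal / 4184 J) = 0.01694 kcal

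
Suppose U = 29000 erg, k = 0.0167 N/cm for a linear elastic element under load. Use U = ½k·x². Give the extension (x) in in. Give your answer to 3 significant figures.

2.32 in

Rearranging: x = √(2U/k).
U = 29000 erg = 0.002900 J; k = 0.0167 N/cm = 1.670 N/m.
x = 0.05893 m
0.05893 m × (1 in / 0.02540 m) = 2.320 in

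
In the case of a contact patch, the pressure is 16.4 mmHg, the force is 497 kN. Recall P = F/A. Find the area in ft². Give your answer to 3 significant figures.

2450 ft²

Rearranging: A = F/P.
P = 16.4 mmHg = 2186 Pa; F = 497 kN = 4.970×10^5 N.
A = 227.3 m²
227.3 m² × (1 ft² / 0.09290 m²) = 2447 ft²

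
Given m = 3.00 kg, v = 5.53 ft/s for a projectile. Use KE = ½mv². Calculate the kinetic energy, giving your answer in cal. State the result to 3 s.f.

1.02 cal

KE is given directly by: KE = ½mv².
m = 3.00 kg; v = 5.53 ft/s = 1.686 m/s.
KE = 4.262 J
4.262 J × (1 cal / 4.184 J) = 1.019 cal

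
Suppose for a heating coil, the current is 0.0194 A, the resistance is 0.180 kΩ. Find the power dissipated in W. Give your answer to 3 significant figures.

Directly: P = I²R.
I = 0.0194 A; R = 0.180 kΩ = 180.0 Ω.
P = 0.06774 W  (the unit combination reduces to kg·m²/s³ = W)

0.0677 W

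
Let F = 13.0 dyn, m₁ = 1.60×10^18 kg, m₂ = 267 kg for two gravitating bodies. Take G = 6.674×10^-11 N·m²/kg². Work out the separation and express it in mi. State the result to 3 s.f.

Rearranging: r = √(G·m₁m₂/F).
F = 13.0 dyn = 1.300×10^-4 N; m₁ = 1.60×10^18 kg; m₂ = 267 kg; G = 6.674×10^-11 N·m²/kg².
r = 1.481×10^7 m
1.481×10^7 m × (1 mi / 1609 m) = 9202 mi

9200 mi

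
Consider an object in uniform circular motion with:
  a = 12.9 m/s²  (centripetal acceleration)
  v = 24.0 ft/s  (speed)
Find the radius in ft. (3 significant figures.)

13.6 ft

Rearranging: r = v²/a.
a = 12.9 m/s²; v = 24.0 ft/s = 7.315 m/s.
r = 4.148 m
4.148 m × (1 ft / 0.3048 m) = 13.61 ft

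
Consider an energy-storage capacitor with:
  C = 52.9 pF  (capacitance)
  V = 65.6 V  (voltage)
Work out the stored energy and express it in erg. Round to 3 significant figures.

Directly: E = ½CV².
C = 52.9 pF = 5.290×10^-11 F; V = 65.6 V.
E = 1.138×10^-7 J  (the unit combination reduces to kg·m²/s² = J)
1.138×10^-7 J × (1 erg / 1.000×10^-7 J) = 1.138 erg

1.14 erg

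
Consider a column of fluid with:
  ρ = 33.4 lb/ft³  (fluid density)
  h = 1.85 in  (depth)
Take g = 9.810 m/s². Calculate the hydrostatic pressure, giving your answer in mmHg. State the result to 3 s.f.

P is given directly by: P = ρgh.
ρ = 33.4 lb/ft³ = 535.0 kg/m³; h = 1.85 in = 0.04699 m; g = 9.810 m/s².
P = 246.6 Pa
246.6 Pa × (1 mmHg / 133.3 Pa) = 1.850 mmHg

1.85 mmHg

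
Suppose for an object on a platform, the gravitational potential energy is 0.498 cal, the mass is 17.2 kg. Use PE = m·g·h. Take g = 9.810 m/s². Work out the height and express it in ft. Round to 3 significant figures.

0.0405 ft

Rearranging PE = m·g·h for h: h = PE/(m·g).
PE = 0.498 cal = 2.084 J; m = 17.2 kg; g = 9.810 m/s².
h = 0.01235 m
0.01235 m × (1 ft / 0.3048 m) = 0.04051 ft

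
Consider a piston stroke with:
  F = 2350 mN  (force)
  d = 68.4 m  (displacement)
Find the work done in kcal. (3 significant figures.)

0.0384 kcal

W is given directly by: W = F·d.
F = 2350 mN = 2.350 N; d = 68.4 m.
W = 160.7 J  (the unit combination reduces to kg·m²/s² = J)
160.7 J × (1 kcal / 4184 J) = 0.03842 kcal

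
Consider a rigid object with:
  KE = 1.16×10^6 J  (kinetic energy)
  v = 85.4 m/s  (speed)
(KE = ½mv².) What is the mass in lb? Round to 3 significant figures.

701 lb

Rearranging KE = ½mv² for m: m = 2·KE/v².
KE = 1.16×10^6 J; v = 85.4 m/s.
m = 318.1 kg
318.1 kg × (1 lb / 0.4536 kg) = 701.3 lb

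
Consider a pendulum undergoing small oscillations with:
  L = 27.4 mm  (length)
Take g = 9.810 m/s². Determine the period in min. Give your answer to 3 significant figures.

0.00553 min

T is given directly by: T = 2π√(L/g).
L = 27.4 mm = 0.02740 m; g = 9.810 m/s².
T = 0.3321 s
0.3321 s × (1 min / 60.00 s) = 0.005534 min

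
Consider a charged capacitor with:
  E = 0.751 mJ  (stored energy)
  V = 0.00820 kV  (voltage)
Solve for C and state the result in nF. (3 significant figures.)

Solving E = ½C·V² for C: C = 2E/V².
E = 0.751 mJ = 7.510×10^-4 J; V = 0.00820 kV = 8.200 V.
C = 2.234×10^-5 F
2.234×10^-5 F × (1 nF / 1.000×10^-9 F) = 22338 nF

22300 nF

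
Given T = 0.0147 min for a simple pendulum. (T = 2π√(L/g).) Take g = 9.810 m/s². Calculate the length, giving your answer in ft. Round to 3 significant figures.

Rearranging T = 2π√(L/g) for L: L = g·(T/2π)².
T = 0.0147 min = 0.8820 s; g = 9.810 m/s².
L = 0.1933 m
0.1933 m × (1 ft / 0.3048 m) = 0.6342 ft

0.634 ft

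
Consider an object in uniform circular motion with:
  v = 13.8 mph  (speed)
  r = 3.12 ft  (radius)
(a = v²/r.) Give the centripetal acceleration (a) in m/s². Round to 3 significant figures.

40.0 m/s²

Directly: a = v²/r.
v = 13.8 mph = 6.169 m/s; r = 3.12 ft = 0.9510 m.
a = 40.02 m/s²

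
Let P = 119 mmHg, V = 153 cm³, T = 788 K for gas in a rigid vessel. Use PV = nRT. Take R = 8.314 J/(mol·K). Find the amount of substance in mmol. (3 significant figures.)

0.371 mmol

Solving PV = nRT for n: n = PV/(RT).
P = 119 mmHg = 15865 Pa; V = 153 cm³ = 1.530×10^-4 m³; T = 788 K; R = 8.314 J/(mol·K).
n = 3.705×10^-4 mol
3.705×10^-4 mol × (1 mmol / 0.001000 mol) = 0.3705 mmol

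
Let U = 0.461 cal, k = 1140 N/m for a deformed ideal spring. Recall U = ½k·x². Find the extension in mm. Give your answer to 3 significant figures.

Rearranging: x = √(2U/k).
U = 0.461 cal = 1.929 J; k = 1140 N/m.
x = 0.05817 m
0.05817 m × (1 mm / 0.001000 m) = 58.17 mm

58.2 mm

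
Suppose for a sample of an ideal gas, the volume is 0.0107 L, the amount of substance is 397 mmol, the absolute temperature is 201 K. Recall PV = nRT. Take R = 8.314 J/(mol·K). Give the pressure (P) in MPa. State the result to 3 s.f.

62.0 MPa

From the ideal-gas law: P = nRT/V.
V = 0.0107 L = 1.070×10^-5 m³; n = 397 mmol = 0.3970 mol; T = 201 K; R = 8.314 J/(mol·K).
P = 6.200×10^7 Pa
6.200×10^7 Pa × (1 MPa / 1.000×10^6 Pa) = 62.00 MPa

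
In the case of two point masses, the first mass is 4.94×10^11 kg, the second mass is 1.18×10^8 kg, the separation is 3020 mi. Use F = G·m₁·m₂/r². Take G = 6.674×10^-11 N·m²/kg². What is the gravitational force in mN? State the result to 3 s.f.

0.165 mN

From Newton's law of gravitation: F = Gm₁m₂/r².
m₁ = 4.94×10^11 kg; m₂ = 1.18×10^8 kg; r = 3020 mi = 4.860×10^6 m; G = 6.674×10^-11 N·m²/kg².
F = 1.647×10^-4 N  (the unit combination reduces to kg·m/s² = N)
1.647×10^-4 N × (1 mN / 0.001000 N) = 0.1647 mN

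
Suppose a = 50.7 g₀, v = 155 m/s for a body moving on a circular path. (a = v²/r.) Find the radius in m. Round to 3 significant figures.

Rearranging: r = v²/a.
a = 50.7 g₀ = 497.2 m/s²; v = 155 m/s.
r = 48.32 m

48.3 m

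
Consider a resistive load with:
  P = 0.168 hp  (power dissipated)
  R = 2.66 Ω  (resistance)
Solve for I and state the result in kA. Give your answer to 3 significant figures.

0.00686 kA

Rearranging P = I²R for I: I = √(P/R).
P = 0.168 hp = 125.3 W; R = 2.66 Ω.
I = 6.863 A
6.863 A × (1 kA / 1000 A) = 0.006863 kA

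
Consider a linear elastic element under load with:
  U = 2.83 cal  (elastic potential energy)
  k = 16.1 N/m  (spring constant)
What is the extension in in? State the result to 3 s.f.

47.7 in

Rearranging U = ½k·x² for x: x = √(2U/k).
U = 2.83 cal = 11.84 J; k = 16.1 N/m.
x = 1.213 m
1.213 m × (1 in / 0.02540 m) = 47.75 in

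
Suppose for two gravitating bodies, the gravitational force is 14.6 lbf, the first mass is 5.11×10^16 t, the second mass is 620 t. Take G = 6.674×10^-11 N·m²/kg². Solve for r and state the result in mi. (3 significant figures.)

From Newton's law of gravitation: r = √(G·m₁m₂/F).
F = 14.6 lbf = 64.94 N; m₁ = 5.11×10^16 t = 5.110×10^19 kg; m₂ = 620 t = 6.200×10^5 kg; G = 6.674×10^-11 N·m²/kg².
r = 5.706×10^6 m
5.706×10^6 m × (1 mi / 1609 m) = 3546 mi

3550 mi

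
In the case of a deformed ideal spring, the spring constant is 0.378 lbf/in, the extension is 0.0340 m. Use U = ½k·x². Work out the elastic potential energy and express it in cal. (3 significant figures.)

U is given directly by: U = ½kx².
k = 0.378 lbf/in = 66.20 N/m; x = 0.0340 m.
U = 0.03826 J
0.03826 J × (1 cal / 4.184 J) = 0.009145 cal

0.00914 cal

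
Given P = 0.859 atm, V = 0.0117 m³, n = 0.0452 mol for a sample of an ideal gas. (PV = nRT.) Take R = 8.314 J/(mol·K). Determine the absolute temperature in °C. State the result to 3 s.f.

From the ideal-gas law: T = PV/(nR).
P = 0.859 atm = 87038 Pa; V = 0.0117 m³; n = 0.0452 mol; R = 8.314 J/(mol·K).
T = 2710 K
2710 K − 273.15 = 2437 °C

2440 °C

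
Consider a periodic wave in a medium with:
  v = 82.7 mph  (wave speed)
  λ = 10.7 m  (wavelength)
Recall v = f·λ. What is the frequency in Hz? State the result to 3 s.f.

Solving v = f·λ for f: f = v/λ.
v = 82.7 mph = 36.97 m/s; λ = 10.7 m.
f = 3.455 Hz

3.46 Hz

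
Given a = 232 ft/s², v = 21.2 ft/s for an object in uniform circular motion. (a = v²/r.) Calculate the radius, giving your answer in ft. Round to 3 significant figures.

1.94 ft

Solving a = v²/r for r: r = v²/a.
a = 232 ft/s² = 70.71 m/s²; v = 21.2 ft/s = 6.462 m/s.
r = 0.5905 m
0.5905 m × (1 ft / 0.3048 m) = 1.937 ft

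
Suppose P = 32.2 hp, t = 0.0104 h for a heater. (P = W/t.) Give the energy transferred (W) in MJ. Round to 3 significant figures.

Rearranging P = W/t for W: W = P·t.
P = 32.2 hp = 24012 W; t = 0.0104 h = 37.44 s.
W = 8.990×10^5 J  (the unit combination reduces to kg·m²/s² = J)
8.990×10^5 J × (1 MJ / 1.000×10^6 J) = 0.8990 MJ

0.899 MJ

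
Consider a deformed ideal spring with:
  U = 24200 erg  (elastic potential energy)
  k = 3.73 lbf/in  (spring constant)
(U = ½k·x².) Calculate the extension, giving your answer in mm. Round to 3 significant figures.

Solving U = ½k·x² for x: x = √(2U/k).
U = 24200 erg = 0.002420 J; k = 3.73 lbf/in = 653.2 N/m.
x = 0.002722 m
0.002722 m × (1 mm / 0.001000 m) = 2.722 mm

2.72 mm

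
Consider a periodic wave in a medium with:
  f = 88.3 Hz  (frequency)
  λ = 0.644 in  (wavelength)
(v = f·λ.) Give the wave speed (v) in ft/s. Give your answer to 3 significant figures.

4.74 ft/s

v is given directly by: v = fλ.
f = 88.3 Hz; λ = 0.644 in = 0.01636 m.
v = 1.444 m/s
1.444 m/s × (1 ft/s / 0.3048 m/s) = 4.739 ft/s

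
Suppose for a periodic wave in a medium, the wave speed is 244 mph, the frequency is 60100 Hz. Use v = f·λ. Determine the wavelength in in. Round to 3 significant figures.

0.0715 in

Rearranging: λ = v/f.
v = 244 mph = 109.1 m/s; f = 60100 Hz.
λ = 0.001815 m
0.001815 m × (1 in / 0.02540 m) = 0.07145 in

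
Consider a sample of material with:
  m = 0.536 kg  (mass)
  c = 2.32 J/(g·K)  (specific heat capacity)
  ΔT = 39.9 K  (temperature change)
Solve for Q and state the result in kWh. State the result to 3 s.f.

Q is given directly by: Q = mcΔT.
m = 0.536 kg; c = 2.32 J/(g·K) = 2320 J/(kg·K); ΔT = 39.9 K.
Q = 49616 J
49616 J × (1 kWh / 3.600×10^6 J) = 0.01378 kWh

0.0138 kWh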